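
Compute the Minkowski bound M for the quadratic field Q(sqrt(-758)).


d = -758, d mod 4 = 2, so disc(K) = 4d = -3032; |disc(K)| = 3032
Imaginary quadratic field, so n = 2, s = r2 = 1, r1 = 0
M = (n!/n^n) * (4/pi)^s * sqrt(|disc(K)|) = (2!/2^2) * (4/pi)^1 * sqrt(3032)
= 0.5 * 1.273240 * 55.063600
= 35.0546

35.0546


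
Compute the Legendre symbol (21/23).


p = 23 is prime, so compute (21/23) with the reciprocity algorithm (Jacobi-symbol steps: pull out 2s via (2/n), flip via reciprocity, reduce):
  reciprocity: (21/23) -> +(23/21)
  reduce: (2/21)
  pull out 2: (2/21) = -1  (since 21 mod 8 = 5)
  (1/21) = 1
Product of signs = -1
(21/23) = -1

-1


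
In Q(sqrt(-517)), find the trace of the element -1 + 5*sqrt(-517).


Tr(a + b*sqrt(d)) = (a + b*sqrt(d)) + (a - b*sqrt(d)) = 2a
= 2 * (-1)
= -2

-2


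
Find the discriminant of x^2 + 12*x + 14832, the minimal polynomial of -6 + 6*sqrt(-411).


The element -6 + 6*sqrt(-411) has minimal polynomial:
x^2 + 12*x + 14832
Discriminant = (12)^2 - 4*(14832)
= 144 - 59328
= -59184

-59184


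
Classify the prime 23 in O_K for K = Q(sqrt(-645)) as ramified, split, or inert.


K = Q(sqrt(-645)). Since d mod 4 = 3, disc(K) = -2580.
Check p | disc: -2580 mod 23 = 19.
p does not divide disc. Compute Legendre symbol (d/p):
22^((23-1)/2) mod 23 = -1
(d/p) = -1, so p is inert: (p) stays prime with e=1, f=2, g=1.
Therefore p is inert.

inert


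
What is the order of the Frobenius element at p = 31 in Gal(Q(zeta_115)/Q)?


The Frobenius at p in Gal(Q(zeta_n)/Q) = (Z/nZ)* is the class of p, so its order is ord_115(31), the smallest k >= 1 with 31^k = 1 mod 115.
n = 115 = 5 * 23, phi(115) = 88; the order divides phi(n).
Divisors of 88: 1, 2, 4, 8, 11, 22, 44, 88
Repeated squaring mod 115: 31^1 = 31, 31^2 = 41, 31^4 = 71, 31^8 = 96, 31^16 = 16, 31^32 = 26, 31^64 = 101
Test divisors in increasing order:
  k=1: 31^1 = 31 mod 115
  k=2: 31^2 = 41 mod 115
  k=4: 31^4 = 71 mod 115
  k=8: 31^8 = 96 mod 115
  k=11: 31^11 = 96 * 41 * 31 = 1 mod 115  <- first divisor giving 1
Order = 11

11


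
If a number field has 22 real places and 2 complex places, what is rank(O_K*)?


By Dirichlet's unit theorem:
rank = r1 + r2 - 1
= 22 + 2 - 1
= 23

23


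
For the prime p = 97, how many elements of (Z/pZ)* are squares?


For prime p, the number of non-zero quadratic residues is (p-1)/2.
= (97-1)/2
= 48

48


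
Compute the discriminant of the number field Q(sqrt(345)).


For K = Q(sqrt(d)) with d squarefree: disc(K) = d if d = 1 mod 4, and disc(K) = 4d if d = 2 or 3 mod 4.
Here d = 345, and d mod 4 = 1.
d = 1 mod 4 (O_K = Z[(1+sqrt(d))/2]), so disc(K) = d = 345

345


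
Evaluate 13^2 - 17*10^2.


x^2 - d*y^2
= 13^2 - 17*10^2
= 169 - 1700
= -1531

-1531


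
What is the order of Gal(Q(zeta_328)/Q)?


|Gal(Q(zeta_328)/Q)| = phi(328)
= 160

160


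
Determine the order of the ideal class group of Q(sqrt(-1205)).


K = Q(sqrt(-1205)). d mod 4 = 3, so D = disc(K) = 4d = -4820
h(K) equals the number of primitive reduced positive-definite forms (a, b, c) = a*x^2 + b*x*y + c*y^2 with b^2 - 4ac = D,
where reduced means |b| <= a <= c, with b >= 0 whenever |b| = a or a = c, and primitive means gcd(a, b, c) = 1.
Reduced forces 3a^2 <= |D| = 4820, so 1 <= a <= 40; b must have the parity of D, and c = (b^2 - D)/(4a) must be an integer >= a.
Enumerate a = 1..40, b in [-a, a]:
  a=1: (1, 0, 1205)  [1]
  a=2: (2, 2, 603)  [1]
  a=3: (3, -2, 402), (3, 2, 402)  [2]
  a=4: none
  a=5: (5, 0, 241)  [1]
  a=6: (6, -2, 201), (6, 2, 201)  [2]
  a=7..8: none
  a=9: (9, -2, 134), (9, 2, 134)  [2]
  a=10: (10, 10, 123)  [1]
  a=11: (11, -8, 111), (11, 8, 111)  [2]
  a=12: none
  a=13: (13, -4, 93), (13, 4, 93)  [2]
  a=14: none
  a=15: (15, -10, 82), (15, 10, 82)  [2]
  a=16: none
  a=17: (17, -12, 73), (17, 12, 73)  [2]
  a=18: (18, -2, 67), (18, 2, 67)  [2]
  a=19: (19, -14, 66), (19, 14, 66)  [2]
  a=20..21: none
  a=22: (22, -14, 57), (22, 14, 57)  [2]
  a=23..25: none
  a=26: (26, -22, 51), (26, 22, 51)  [2]
  a=27: (27, -16, 47), (27, 16, 47)  [2]
  a=28: none
  a=29: (29, -20, 45), (29, 20, 45)  [2]
  a=30: (30, -10, 41), (30, 10, 41)  [2]
  a=31: (31, -4, 39), (31, 4, 39)  [2]
  a=32: none
  a=33: (33, -14, 38), (33, -8, 37), (33, 8, 37), (33, 14, 38)  [4]
  a=34: (34, -22, 39), (34, 22, 39)  [2]
  a=35..40: none
Total reduced forms: 1 + 1 + 2 + 1 + 2 + 2 + 1 + 2 + 2 + 2 + 2 + 2 + 2 + 2 + 2 + 2 + 2 + 2 + 2 + 4 + 2 = 40
h = 40

40


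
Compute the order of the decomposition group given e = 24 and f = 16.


|D_P| = e * f
= 24 * 16
= 384

384


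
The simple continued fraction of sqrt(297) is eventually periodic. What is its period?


Run the CF algorithm for sqrt(297).
a_0 = floor(sqrt(297)) = 17; set m_0=0, q_0=1.
Recurrence: m' = q*a - m,  q' = (d - m'^2)/q,  a' = floor((a_0 + m')/q').
  step 1: m=17, q=8, a=4
  step 2: m=15, q=9, a=3
  step 3: m=12, q=17, a=1
  step 4: m=5, q=16, a=1
  step 5: m=11, q=11, a=2
  step 6: m=11, q=16, a=1
  step 7: m=5, q=17, a=1
  step 8: m=12, q=9, a=3
  step 9: m=15, q=8, a=4
  step 10: m=17, q=1, a=34
a_10 = 2*a_0 = 34, so the period closes here.
sqrt(297) = [17; 4, 3, 1, 1, 2, 1, 1, 3, 4, 34]
Period length = 10

10


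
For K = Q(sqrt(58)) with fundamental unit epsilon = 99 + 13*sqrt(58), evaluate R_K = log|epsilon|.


epsilon = 99 + 13*sqrt(58)
= 198.0051
R = ln(198.0051)
= 5.2883

5.2883


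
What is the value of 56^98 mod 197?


p = 197 is prime and the exponent is (p-1)/2 = 98, so by Euler's criterion 56^98 = (56/197) = +1 or -1 mod 197.
Compute by square-and-multiply:
  98 = 64 + 32 + 2 (binary 1100010)
  Repeated squaring mod 197: 56^1 = 56, 56^2 = 181, 56^4 = 59, 56^8 = 132, 56^16 = 88, 56^32 = 61, 56^64 = 175
  56^98 = 56^64 * 56^32 * 56^2 = 175 * 61 * 181 mod 197
    175 * 61 = 10675 = 37 mod 197
    37 * 181 = 6697 = 196 mod 197
  56^98 = 196 mod 197
Result 196 = p - 1 = -1 mod 197: 56 is a quadratic non-residue mod 197. As a residue in [0, p-1] the value is 196.
56^98 mod 197 = 196

196


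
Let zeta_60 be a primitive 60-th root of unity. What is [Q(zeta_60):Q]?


The degree equals Euler's totient phi(60).
60 = 2^2 * 3 * 5
phi(60) = 16

16


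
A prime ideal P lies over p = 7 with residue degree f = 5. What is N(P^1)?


N(P^a) = p^(a*f)
= 7^(1*5)
= 7^5
= 16807

16807


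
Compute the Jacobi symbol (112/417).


Compute (112/417) via quadratic reciprocity:
  pull out 2: (2/417) = +1  (since 417 mod 8 = 1)
  pull out 2: (2/417) = +1  (since 417 mod 8 = 1)
  pull out 2: (2/417) = +1  (since 417 mod 8 = 1)
  pull out 2: (2/417) = +1  (since 417 mod 8 = 1)
  reciprocity: (7/417) -> +(417/7)
  reduce: (4/7)
  pull out 2: (2/7) = +1  (since 7 mod 8 = 7)
  pull out 2: (2/7) = +1  (since 7 mod 8 = 7)
  (1/7) = 1
Product of signs = 1

1


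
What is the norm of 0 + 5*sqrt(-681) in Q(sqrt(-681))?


N(a + b*sqrt(d)) = a^2 - d*b^2
= (0)^2 - (-681)*(5)^2
= 0 + 17025
= 17025

17025


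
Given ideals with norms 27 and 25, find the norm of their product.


N(IJ) = N(I) * N(J)
= 27 * 25
= 675

675


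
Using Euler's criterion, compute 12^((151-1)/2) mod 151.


p = 151 is prime and the exponent is (p-1)/2 = 75, so by Euler's criterion 12^75 = (12/151) = +1 or -1 mod 151.
Compute by square-and-multiply:
  75 = 64 + 8 + 2 + 1 (binary 1001011)
  Repeated squaring mod 151: 12^1 = 12, 12^2 = 144, 12^4 = 49, 12^8 = 136, 12^16 = 74, 12^32 = 40, 12^64 = 90
  12^75 = 12^64 * 12^8 * 12^2 * 12^1 = 90 * 136 * 144 * 12 mod 151
    90 * 136 = 12240 = 9 mod 151
    9 * 144 = 1296 = 88 mod 151
    88 * 12 = 1056 = 150 mod 151
  12^75 = 150 mod 151
Result 150 = p - 1 = -1 mod 151: 12 is a quadratic non-residue mod 151. As a residue in [0, p-1] the value is 150.
12^75 mod 151 = 150

150


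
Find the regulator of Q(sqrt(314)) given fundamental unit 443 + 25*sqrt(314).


epsilon = 443 + 25*sqrt(314)
= 886.0011
R = ln(886.0011)
= 6.7867

6.7867


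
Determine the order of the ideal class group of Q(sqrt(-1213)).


K = Q(sqrt(-1213)). d mod 4 = 3, so D = disc(K) = 4d = -4852
h(K) equals the number of primitive reduced positive-definite forms (a, b, c) = a*x^2 + b*x*y + c*y^2 with b^2 - 4ac = D,
where reduced means |b| <= a <= c, with b >= 0 whenever |b| = a or a = c, and primitive means gcd(a, b, c) = 1.
Reduced forces 3a^2 <= |D| = 4852, so 1 <= a <= 40; b must have the parity of D, and c = (b^2 - D)/(4a) must be an integer >= a.
Enumerate a = 1..40, b in [-a, a]:
  a=1: (1, 0, 1213)  [1]
  a=2: (2, 2, 607)  [1]
  a=3..12: none
  a=13: (13, -6, 94), (13, 6, 94)  [2]
  a=14..22: none
  a=23: (23, -22, 58), (23, 22, 58)  [2]
  a=24..25: none
  a=26: (26, -6, 47), (26, 6, 47)  [2]
  a=27..28: none
  a=29: (29, -22, 46), (29, 22, 46)  [2]
  a=30..40: none
Total reduced forms: 1 + 1 + 2 + 2 + 2 + 2 = 10
h = 10

10


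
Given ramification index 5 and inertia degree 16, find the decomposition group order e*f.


|D_P| = e * f
= 5 * 16
= 80

80


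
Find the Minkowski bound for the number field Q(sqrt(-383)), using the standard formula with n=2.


d = -383, d mod 4 = 1, so disc(K) = d = -383; |disc(K)| = 383
Imaginary quadratic field, so n = 2, s = r2 = 1, r1 = 0
M = (n!/n^n) * (4/pi)^s * sqrt(|disc(K)|) = (2!/2^2) * (4/pi)^1 * sqrt(383)
= 0.5 * 1.273240 * 19.570386
= 12.4589

12.4589


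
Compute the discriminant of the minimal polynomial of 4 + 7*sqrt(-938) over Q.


The element 4 + 7*sqrt(-938) has minimal polynomial:
x^2 - 8*x + 45978
Discriminant = (-8)^2 - 4*(45978)
= 64 - 183912
= -183848

-183848


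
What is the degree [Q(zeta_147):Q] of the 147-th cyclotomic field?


The degree equals Euler's totient phi(147).
147 = 3 * 7^2
phi(147) = 84

84


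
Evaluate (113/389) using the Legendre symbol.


p = 389 is prime, so compute (113/389) with the reciprocity algorithm (Jacobi-symbol steps: pull out 2s via (2/n), flip via reciprocity, reduce):
  reciprocity: (113/389) -> +(389/113)
  reduce: (50/113)
  pull out 2: (2/113) = +1  (since 113 mod 8 = 1)
  reciprocity: (25/113) -> +(113/25)
  reduce: (13/25)
  reciprocity: (13/25) -> +(25/13)
  reduce: (12/13)
  pull out 2: (2/13) = -1  (since 13 mod 8 = 5)
  pull out 2: (2/13) = -1  (since 13 mod 8 = 5)
  reciprocity: (3/13) -> +(13/3)
  reduce: (1/3)
  (1/3) = 1
Product of signs = 1
(113/389) = 1

1


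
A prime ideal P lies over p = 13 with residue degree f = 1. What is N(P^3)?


N(P^a) = p^(a*f)
= 13^(3*1)
= 13^3
= 2197

2197


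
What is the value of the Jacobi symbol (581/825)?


Compute (581/825) via quadratic reciprocity:
  reciprocity: (581/825) -> +(825/581)
  reduce: (244/581)
  pull out 2: (2/581) = -1  (since 581 mod 8 = 5)
  pull out 2: (2/581) = -1  (since 581 mod 8 = 5)
  reciprocity: (61/581) -> +(581/61)
  reduce: (32/61)
  pull out 2: (2/61) = -1  (since 61 mod 8 = 5)
  pull out 2: (2/61) = -1  (since 61 mod 8 = 5)
  pull out 2: (2/61) = -1  (since 61 mod 8 = 5)
  pull out 2: (2/61) = -1  (since 61 mod 8 = 5)
  pull out 2: (2/61) = -1  (since 61 mod 8 = 5)
  (1/61) = 1
Product of signs = -1

-1


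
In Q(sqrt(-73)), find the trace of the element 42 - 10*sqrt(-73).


Tr(a + b*sqrt(d)) = (a + b*sqrt(d)) + (a - b*sqrt(d)) = 2a
= 2 * (42)
= 84

84


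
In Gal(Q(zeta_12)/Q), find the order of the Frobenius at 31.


The Frobenius at p in Gal(Q(zeta_n)/Q) = (Z/nZ)* is the class of p, so its order is ord_12(31), the smallest k >= 1 with 31^k = 1 mod 12.
n = 12 = 2^2 * 3, phi(12) = 4; the order divides phi(n).
Divisors of 4: 1, 2, 4
Repeated squaring mod 12: 31^1 = 7, 31^2 = 1, 31^4 = 1
Test divisors in increasing order:
  k=1: 31^1 = 7 mod 12
  k=2: 31^2 = 1 mod 12  <- first divisor giving 1
Order = 2

2


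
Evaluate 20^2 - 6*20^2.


x^2 - d*y^2
= 20^2 - 6*20^2
= 400 - 2400
= -2000

-2000


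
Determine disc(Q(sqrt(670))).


For K = Q(sqrt(d)) with d squarefree: disc(K) = d if d = 1 mod 4, and disc(K) = 4d if d = 2 or 3 mod 4.
Here d = 670, and d mod 4 = 2.
d = 2 mod 4, not 1 (O_K = Z[sqrt(d)]), so disc(K) = 4d = 4 * (670) = 2680

2680


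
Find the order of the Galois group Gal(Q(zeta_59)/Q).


|Gal(Q(zeta_59)/Q)| = phi(59)
= 58

58


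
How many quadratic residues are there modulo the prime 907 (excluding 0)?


For prime p, the number of non-zero quadratic residues is (p-1)/2.
= (907-1)/2
= 453

453


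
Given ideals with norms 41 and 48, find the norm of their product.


N(IJ) = N(I) * N(J)
= 41 * 48
= 1968

1968


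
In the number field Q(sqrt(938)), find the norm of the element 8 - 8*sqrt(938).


N(a + b*sqrt(d)) = a^2 - d*b^2
= (8)^2 - (938)*(-8)^2
= 64 - 60032
= -59968

-59968


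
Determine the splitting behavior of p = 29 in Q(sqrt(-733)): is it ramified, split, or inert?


K = Q(sqrt(-733)). Since d mod 4 = 3, disc(K) = -2932.
Check p | disc: -2932 mod 29 = 26.
p does not divide disc. Compute Legendre symbol (d/p):
21^((29-1)/2) mod 29 = -1
(d/p) = -1, so p is inert: (p) stays prime with e=1, f=2, g=1.
Therefore p is inert.

inert


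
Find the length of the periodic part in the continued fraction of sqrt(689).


Run the CF algorithm for sqrt(689).
a_0 = floor(sqrt(689)) = 26; set m_0=0, q_0=1.
Recurrence: m' = q*a - m,  q' = (d - m'^2)/q,  a' = floor((a_0 + m')/q').
  step 1: m=26, q=13, a=4
  step 2: m=26, q=1, a=52
a_2 = 2*a_0 = 52, so the period closes here.
sqrt(689) = [26; 4, 52]
Period length = 2

2


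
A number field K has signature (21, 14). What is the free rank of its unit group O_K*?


By Dirichlet's unit theorem:
rank = r1 + r2 - 1
= 21 + 14 - 1
= 34

34


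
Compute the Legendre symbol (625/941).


p = 941 is prime, so compute (625/941) with the reciprocity algorithm (Jacobi-symbol steps: pull out 2s via (2/n), flip via reciprocity, reduce):
  reciprocity: (625/941) -> +(941/625)
  reduce: (316/625)
  pull out 2: (2/625) = +1  (since 625 mod 8 = 1)
  pull out 2: (2/625) = +1  (since 625 mod 8 = 1)
  reciprocity: (79/625) -> +(625/79)
  reduce: (72/79)
  pull out 2: (2/79) = +1  (since 79 mod 8 = 7)
  pull out 2: (2/79) = +1  (since 79 mod 8 = 7)
  pull out 2: (2/79) = +1  (since 79 mod 8 = 7)
  reciprocity: (9/79) -> +(79/9)
  reduce: (7/9)
  reciprocity: (7/9) -> +(9/7)
  reduce: (2/7)
  pull out 2: (2/7) = +1  (since 7 mod 8 = 7)
  (1/7) = 1
Product of signs = 1
(625/941) = 1

1


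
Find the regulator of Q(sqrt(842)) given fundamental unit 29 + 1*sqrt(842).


epsilon = 29 + 1*sqrt(842)
= 58.0172
R = ln(58.0172)
= 4.0607

4.0607


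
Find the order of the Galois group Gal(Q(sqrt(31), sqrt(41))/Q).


The 2 square roots of distinct primes are multiplicatively independent over Q,
so [K:Q] = 2^2 and Gal(K/Q) is isomorphic to (Z/2Z)^2.
|Gal| = 2^2 = 4

4


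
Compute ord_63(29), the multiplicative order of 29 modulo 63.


We want ord_63(29), the smallest k >= 1 with 29^k = 1 mod 63.
n = 63 = 3^2 * 7, phi(63) = 36; the order divides phi(n).
Divisors of 36: 1, 2, 3, 4, 6, 9, 12, 18, 36
Repeated squaring mod 63: 29^1 = 29, 29^2 = 22, 29^4 = 43, 29^8 = 22, 29^16 = 43, 29^32 = 22
Test divisors in increasing order:
  k=1: 29^1 = 29 mod 63
  k=2: 29^2 = 22 mod 63
  k=3: 29^3 = 22 * 29 = 8 mod 63
  k=4: 29^4 = 43 mod 63
  k=6: 29^6 = 43 * 22 = 1 mod 63  <- first divisor giving 1
Order = 6

6


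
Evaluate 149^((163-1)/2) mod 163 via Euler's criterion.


p = 163 is prime and the exponent is (p-1)/2 = 81, so by Euler's criterion 149^81 = (149/163) = +1 or -1 mod 163.
Compute by square-and-multiply:
  81 = 64 + 16 + 1 (binary 1010001)
  Repeated squaring mod 163: 149^1 = 149, 149^2 = 33, 149^4 = 111, 149^8 = 96, 149^16 = 88, 149^32 = 83, 149^64 = 43
  149^81 = 149^64 * 149^16 * 149^1 = 43 * 88 * 149 mod 163
    43 * 88 = 3784 = 35 mod 163
    35 * 149 = 5215 = 162 mod 163
  149^81 = 162 mod 163
Result 162 = p - 1 = -1 mod 163: 149 is a quadratic non-residue mod 163. As a residue in [0, p-1] the value is 162.
149^81 mod 163 = 162

162


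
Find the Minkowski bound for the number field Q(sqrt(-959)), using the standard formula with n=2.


d = -959, d mod 4 = 1, so disc(K) = d = -959; |disc(K)| = 959
Imaginary quadratic field, so n = 2, s = r2 = 1, r1 = 0
M = (n!/n^n) * (4/pi)^s * sqrt(|disc(K)|) = (2!/2^2) * (4/pi)^1 * sqrt(959)
= 0.5 * 1.273240 * 30.967725
= 19.7147

19.7147


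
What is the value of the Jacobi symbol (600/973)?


Compute (600/973) via quadratic reciprocity:
  pull out 2: (2/973) = -1  (since 973 mod 8 = 5)
  pull out 2: (2/973) = -1  (since 973 mod 8 = 5)
  pull out 2: (2/973) = -1  (since 973 mod 8 = 5)
  reciprocity: (75/973) -> +(973/75)
  reduce: (73/75)
  reciprocity: (73/75) -> +(75/73)
  reduce: (2/73)
  pull out 2: (2/73) = +1  (since 73 mod 8 = 1)
  (1/73) = 1
Product of signs = -1

-1


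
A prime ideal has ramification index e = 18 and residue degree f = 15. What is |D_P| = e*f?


|D_P| = e * f
= 18 * 15
= 270

270


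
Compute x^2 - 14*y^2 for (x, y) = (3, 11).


x^2 - d*y^2
= 3^2 - 14*11^2
= 9 - 1694
= -1685

-1685


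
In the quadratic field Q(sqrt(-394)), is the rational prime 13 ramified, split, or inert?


K = Q(sqrt(-394)). Since d mod 4 = 2, disc(K) = -1576.
Check p | disc: -1576 mod 13 = 10.
p does not divide disc. Compute Legendre symbol (d/p):
9^((13-1)/2) mod 13 = 1
(d/p) = 1, so p splits: (p) = P*P' with e=1, f=1, g=2.
Therefore p is split.

split


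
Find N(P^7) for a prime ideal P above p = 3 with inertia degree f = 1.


N(P^a) = p^(a*f)
= 3^(7*1)
= 3^7
= 2187

2187


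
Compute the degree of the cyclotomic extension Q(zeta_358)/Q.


The degree equals Euler's totient phi(358).
358 = 2 * 179
phi(358) = 178

178


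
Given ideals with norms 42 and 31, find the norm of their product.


N(IJ) = N(I) * N(J)
= 42 * 31
= 1302

1302


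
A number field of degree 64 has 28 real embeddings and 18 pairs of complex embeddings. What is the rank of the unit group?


By Dirichlet's unit theorem:
rank = r1 + r2 - 1
= 28 + 18 - 1
= 45

45


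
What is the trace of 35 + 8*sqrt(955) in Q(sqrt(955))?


Tr(a + b*sqrt(d)) = (a + b*sqrt(d)) + (a - b*sqrt(d)) = 2a
= 2 * (35)
= 70

70


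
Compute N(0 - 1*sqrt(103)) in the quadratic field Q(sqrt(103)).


N(a + b*sqrt(d)) = a^2 - d*b^2
= (0)^2 - (103)*(-1)^2
= 0 - 103
= -103

-103


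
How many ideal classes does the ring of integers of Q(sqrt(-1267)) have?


K = Q(sqrt(-1267)). d mod 4 = 1, so D = disc(K) = d = -1267
h(K) equals the number of primitive reduced positive-definite forms (a, b, c) = a*x^2 + b*x*y + c*y^2 with b^2 - 4ac = D,
where reduced means |b| <= a <= c, with b >= 0 whenever |b| = a or a = c, and primitive means gcd(a, b, c) = 1.
Reduced forces 3a^2 <= |D| = 1267, so 1 <= a <= 20; b must have the parity of D, and c = (b^2 - D)/(4a) must be an integer >= a.
Enumerate a = 1..20, b in [-a, a]:
  a=1: (1, 1, 317)  [1]
  a=2..6: none
  a=7: (7, 7, 47)  [1]
  a=8..10: none
  a=11: (11, -3, 29), (11, 3, 29)  [2]
  a=12..16: none
  a=17: (17, -5, 19), (17, 5, 19)  [2]
  a=18..20: none
Total reduced forms: 1 + 1 + 2 + 2 = 6
h = 6

6


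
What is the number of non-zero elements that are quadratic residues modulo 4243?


For prime p, the number of non-zero quadratic residues is (p-1)/2.
= (4243-1)/2
= 2121

2121


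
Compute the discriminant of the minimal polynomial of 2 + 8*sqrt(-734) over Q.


The element 2 + 8*sqrt(-734) has minimal polynomial:
x^2 - 4*x + 46980
Discriminant = (-4)^2 - 4*(46980)
= 16 - 187920
= -187904

-187904


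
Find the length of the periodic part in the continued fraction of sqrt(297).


Run the CF algorithm for sqrt(297).
a_0 = floor(sqrt(297)) = 17; set m_0=0, q_0=1.
Recurrence: m' = q*a - m,  q' = (d - m'^2)/q,  a' = floor((a_0 + m')/q').
  step 1: m=17, q=8, a=4
  step 2: m=15, q=9, a=3
  step 3: m=12, q=17, a=1
  step 4: m=5, q=16, a=1
  step 5: m=11, q=11, a=2
  step 6: m=11, q=16, a=1
  step 7: m=5, q=17, a=1
  step 8: m=12, q=9, a=3
  step 9: m=15, q=8, a=4
  step 10: m=17, q=1, a=34
a_10 = 2*a_0 = 34, so the period closes here.
sqrt(297) = [17; 4, 3, 1, 1, 2, 1, 1, 3, 4, 34]
Period length = 10

10


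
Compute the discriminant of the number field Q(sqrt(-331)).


For K = Q(sqrt(d)) with d squarefree: disc(K) = d if d = 1 mod 4, and disc(K) = 4d if d = 2 or 3 mod 4.
Here d = -331, and d mod 4 = 1.
d = 1 mod 4 (O_K = Z[(1+sqrt(d))/2]), so disc(K) = d = -331

-331


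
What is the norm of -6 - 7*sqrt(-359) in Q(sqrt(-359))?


N(a + b*sqrt(d)) = a^2 - d*b^2
= (-6)^2 - (-359)*(-7)^2
= 36 + 17591
= 17627

17627


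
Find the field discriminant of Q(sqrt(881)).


For K = Q(sqrt(d)) with d squarefree: disc(K) = d if d = 1 mod 4, and disc(K) = 4d if d = 2 or 3 mod 4.
Here d = 881, and d mod 4 = 1.
d = 1 mod 4 (O_K = Z[(1+sqrt(d))/2]), so disc(K) = d = 881

881


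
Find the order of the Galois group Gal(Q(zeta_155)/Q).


|Gal(Q(zeta_155)/Q)| = phi(155)
= 120

120


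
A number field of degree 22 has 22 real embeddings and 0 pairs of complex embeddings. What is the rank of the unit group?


By Dirichlet's unit theorem:
rank = r1 + r2 - 1
= 22 + 0 - 1
= 21

21


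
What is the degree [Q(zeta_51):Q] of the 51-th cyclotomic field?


The degree equals Euler's totient phi(51).
51 = 3 * 17
phi(51) = 32

32


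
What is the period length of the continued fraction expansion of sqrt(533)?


Run the CF algorithm for sqrt(533).
a_0 = floor(sqrt(533)) = 23; set m_0=0, q_0=1.
Recurrence: m' = q*a - m,  q' = (d - m'^2)/q,  a' = floor((a_0 + m')/q').
  step 1: m=23, q=4, a=11
  step 2: m=21, q=23, a=1
  step 3: m=2, q=23, a=1
  step 4: m=21, q=4, a=11
  step 5: m=23, q=1, a=46
a_5 = 2*a_0 = 46, so the period closes here.
sqrt(533) = [23; 11, 1, 1, 11, 46]
Period length = 5

5


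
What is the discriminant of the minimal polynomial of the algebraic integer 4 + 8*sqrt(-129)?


The element 4 + 8*sqrt(-129) has minimal polynomial:
x^2 - 8*x + 8272
Discriminant = (-8)^2 - 4*(8272)
= 64 - 33088
= -33024

-33024


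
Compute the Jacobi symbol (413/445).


Compute (413/445) via quadratic reciprocity:
  reciprocity: (413/445) -> +(445/413)
  reduce: (32/413)
  pull out 2: (2/413) = -1  (since 413 mod 8 = 5)
  pull out 2: (2/413) = -1  (since 413 mod 8 = 5)
  pull out 2: (2/413) = -1  (since 413 mod 8 = 5)
  pull out 2: (2/413) = -1  (since 413 mod 8 = 5)
  pull out 2: (2/413) = -1  (since 413 mod 8 = 5)
  (1/413) = 1
Product of signs = -1

-1


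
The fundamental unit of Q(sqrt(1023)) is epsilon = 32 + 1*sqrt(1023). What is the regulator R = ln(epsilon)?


epsilon = 32 + 1*sqrt(1023)
= 63.9844
R = ln(63.9844)
= 4.1586

4.1586


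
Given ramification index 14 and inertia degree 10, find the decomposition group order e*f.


|D_P| = e * f
= 14 * 10
= 140

140


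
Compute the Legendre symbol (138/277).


p = 277 is prime, so compute (138/277) with the reciprocity algorithm (Jacobi-symbol steps: pull out 2s via (2/n), flip via reciprocity, reduce):
  pull out 2: (2/277) = -1  (since 277 mod 8 = 5)
  reciprocity: (69/277) -> +(277/69)
  reduce: (1/69)
  (1/69) = 1
Product of signs = -1
(138/277) = -1

-1


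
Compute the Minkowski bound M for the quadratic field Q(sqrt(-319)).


d = -319, d mod 4 = 1, so disc(K) = d = -319; |disc(K)| = 319
Imaginary quadratic field, so n = 2, s = r2 = 1, r1 = 0
M = (n!/n^n) * (4/pi)^s * sqrt(|disc(K)|) = (2!/2^2) * (4/pi)^1 * sqrt(319)
= 0.5 * 1.273240 * 17.860571
= 11.3704

11.3704


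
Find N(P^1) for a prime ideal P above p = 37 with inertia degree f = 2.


N(P^a) = p^(a*f)
= 37^(1*2)
= 37^2
= 1369

1369


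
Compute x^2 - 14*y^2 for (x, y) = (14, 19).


x^2 - d*y^2
= 14^2 - 14*19^2
= 196 - 5054
= -4858

-4858


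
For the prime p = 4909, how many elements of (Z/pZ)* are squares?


For prime p, the number of non-zero quadratic residues is (p-1)/2.
= (4909-1)/2
= 2454

2454


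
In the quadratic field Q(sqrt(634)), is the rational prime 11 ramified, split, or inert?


K = Q(sqrt(634)). Since d mod 4 = 2, disc(K) = 2536.
Check p | disc: 2536 mod 11 = 6.
p does not divide disc. Compute Legendre symbol (d/p):
7^((11-1)/2) mod 11 = -1
(d/p) = -1, so p is inert: (p) stays prime with e=1, f=2, g=1.
Therefore p is inert.

inert


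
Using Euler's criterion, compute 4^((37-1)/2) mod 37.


p = 37 is prime and the exponent is (p-1)/2 = 18, so by Euler's criterion 4^18 = (4/37) = +1 or -1 mod 37.
Compute by square-and-multiply:
  18 = 16 + 2 (binary 10010)
  Repeated squaring mod 37: 4^1 = 4, 4^2 = 16, 4^4 = 34, 4^8 = 9, 4^16 = 7
  4^18 = 4^16 * 4^2 = 7 * 16 mod 37
    7 * 16 = 112 = 1 mod 37
  4^18 = 1 mod 37
Result 1: 4 is a quadratic residue mod 37.
4^18 mod 37 = 1

1


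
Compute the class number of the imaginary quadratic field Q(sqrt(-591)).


K = Q(sqrt(-591)). d mod 4 = 1, so D = disc(K) = d = -591
h(K) equals the number of primitive reduced positive-definite forms (a, b, c) = a*x^2 + b*x*y + c*y^2 with b^2 - 4ac = D,
where reduced means |b| <= a <= c, with b >= 0 whenever |b| = a or a = c, and primitive means gcd(a, b, c) = 1.
Reduced forces 3a^2 <= |D| = 591, so 1 <= a <= 14; b must have the parity of D, and c = (b^2 - D)/(4a) must be an integer >= a.
Enumerate a = 1..14, b in [-a, a]:
  a=1: (1, 1, 148)  [1]
  a=2: (2, -1, 74), (2, 1, 74)  [2]
  a=3: (3, 3, 50)  [1]
  a=4: (4, -1, 37), (4, 1, 37)  [2]
  a=5: (5, -3, 30), (5, 3, 30)  [2]
  a=6: (6, -3, 25), (6, 3, 25)  [2]
  a=7: (7, -5, 22), (7, 5, 22)  [2]
  a=8: (8, -7, 20), (8, 7, 20)  [2]
  a=9: none
  a=10: (10, -7, 16), (10, -3, 15), (10, 3, 15), (10, 7, 16)  [4]
  a=11: (11, -5, 14), (11, 5, 14)  [2]
  a=12: (12, -9, 14), (12, 9, 14)  [2]
  a=13..14: none
Total reduced forms: 1 + 2 + 1 + 2 + 2 + 2 + 2 + 2 + 4 + 2 + 2 = 22
h = 22

22


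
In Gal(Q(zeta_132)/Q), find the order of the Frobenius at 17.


The Frobenius at p in Gal(Q(zeta_n)/Q) = (Z/nZ)* is the class of p, so its order is ord_132(17), the smallest k >= 1 with 17^k = 1 mod 132.
n = 132 = 2^2 * 3 * 11, phi(132) = 40; the order divides phi(n).
Divisors of 40: 1, 2, 4, 5, 8, 10, 20, 40
Repeated squaring mod 132: 17^1 = 17, 17^2 = 25, 17^4 = 97, 17^8 = 37, 17^16 = 49, 17^32 = 25
Test divisors in increasing order:
  k=1: 17^1 = 17 mod 132
  k=2: 17^2 = 25 mod 132
  k=4: 17^4 = 97 mod 132
  k=5: 17^5 = 97 * 17 = 65 mod 132
  k=8: 17^8 = 37 mod 132
  k=10: 17^10 = 37 * 25 = 1 mod 132  <- first divisor giving 1
Order = 10

10


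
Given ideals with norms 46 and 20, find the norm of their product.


N(IJ) = N(I) * N(J)
= 46 * 20
= 920

920


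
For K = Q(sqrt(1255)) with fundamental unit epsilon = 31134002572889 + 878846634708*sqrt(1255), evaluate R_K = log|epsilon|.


epsilon = 31134002572889 + 878846634708*sqrt(1255)
= 6.2268e+13
R = ln(6.2268e+13)
= 31.7625

31.7625


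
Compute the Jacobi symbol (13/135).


Compute (13/135) via quadratic reciprocity:
  reciprocity: (13/135) -> +(135/13)
  reduce: (5/13)
  reciprocity: (5/13) -> +(13/5)
  reduce: (3/5)
  reciprocity: (3/5) -> +(5/3)
  reduce: (2/3)
  pull out 2: (2/3) = -1  (since 3 mod 8 = 3)
  (1/3) = 1
Product of signs = -1

-1


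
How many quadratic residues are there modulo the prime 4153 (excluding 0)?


For prime p, the number of non-zero quadratic residues is (p-1)/2.
= (4153-1)/2
= 2076

2076


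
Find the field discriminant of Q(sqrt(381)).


For K = Q(sqrt(d)) with d squarefree: disc(K) = d if d = 1 mod 4, and disc(K) = 4d if d = 2 or 3 mod 4.
Here d = 381, and d mod 4 = 1.
d = 1 mod 4 (O_K = Z[(1+sqrt(d))/2]), so disc(K) = d = 381

381


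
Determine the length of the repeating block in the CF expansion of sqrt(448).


Run the CF algorithm for sqrt(448).
a_0 = floor(sqrt(448)) = 21; set m_0=0, q_0=1.
Recurrence: m' = q*a - m,  q' = (d - m'^2)/q,  a' = floor((a_0 + m')/q').
  step 1: m=21, q=7, a=6
  step 2: m=21, q=1, a=42
a_2 = 2*a_0 = 42, so the period closes here.
sqrt(448) = [21; 6, 42]
Period length = 2

2


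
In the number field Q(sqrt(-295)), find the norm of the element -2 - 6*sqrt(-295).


N(a + b*sqrt(d)) = a^2 - d*b^2
= (-2)^2 - (-295)*(-6)^2
= 4 + 10620
= 10624

10624


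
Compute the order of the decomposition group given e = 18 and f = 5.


|D_P| = e * f
= 18 * 5
= 90

90


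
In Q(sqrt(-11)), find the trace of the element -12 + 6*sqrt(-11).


Tr(a + b*sqrt(d)) = (a + b*sqrt(d)) + (a - b*sqrt(d)) = 2a
= 2 * (-12)
= -24

-24


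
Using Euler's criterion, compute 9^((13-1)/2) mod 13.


p = 13 is prime and the exponent is (p-1)/2 = 6, so by Euler's criterion 9^6 = (9/13) = +1 or -1 mod 13.
Compute by square-and-multiply:
  6 = 4 + 2 (binary 110)
  Repeated squaring mod 13: 9^1 = 9, 9^2 = 3, 9^4 = 9
  9^6 = 9^4 * 9^2 = 9 * 3 mod 13
    9 * 3 = 27 = 1 mod 13
  9^6 = 1 mod 13
Result 1: 9 is a quadratic residue mod 13.
9^6 mod 13 = 1

1


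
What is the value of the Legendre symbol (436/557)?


p = 557 is prime, so compute (436/557) with the reciprocity algorithm (Jacobi-symbol steps: pull out 2s via (2/n), flip via reciprocity, reduce):
  pull out 2: (2/557) = -1  (since 557 mod 8 = 5)
  pull out 2: (2/557) = -1  (since 557 mod 8 = 5)
  reciprocity: (109/557) -> +(557/109)
  reduce: (12/109)
  pull out 2: (2/109) = -1  (since 109 mod 8 = 5)
  pull out 2: (2/109) = -1  (since 109 mod 8 = 5)
  reciprocity: (3/109) -> +(109/3)
  reduce: (1/3)
  (1/3) = 1
Product of signs = 1
(436/557) = 1

1


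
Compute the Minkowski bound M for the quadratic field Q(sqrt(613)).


d = 613, d mod 4 = 1, so disc(K) = d = 613; |disc(K)| = 613
Real quadratic field, so n = 2, s = r2 = 0, r1 = 2
M = (n!/n^n) * (4/pi)^s * sqrt(|disc(K)|) = (2!/2^2) * (4/pi)^0 * sqrt(613)
= 0.5 * 1.000000 * 24.758837
= 12.3794

12.3794


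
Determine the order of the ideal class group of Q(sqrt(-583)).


K = Q(sqrt(-583)). d mod 4 = 1, so D = disc(K) = d = -583
h(K) equals the number of primitive reduced positive-definite forms (a, b, c) = a*x^2 + b*x*y + c*y^2 with b^2 - 4ac = D,
where reduced means |b| <= a <= c, with b >= 0 whenever |b| = a or a = c, and primitive means gcd(a, b, c) = 1.
Reduced forces 3a^2 <= |D| = 583, so 1 <= a <= 13; b must have the parity of D, and c = (b^2 - D)/(4a) must be an integer >= a.
Enumerate a = 1..13, b in [-a, a]:
  a=1: (1, 1, 146)  [1]
  a=2: (2, -1, 73), (2, 1, 73)  [2]
  a=3: none
  a=4: (4, -3, 37), (4, 3, 37)  [2]
  a=5..7: none
  a=8: (8, -5, 19), (8, 5, 19)  [2]
  a=9..10: none
  a=11: (11, 11, 16)  [1]
  a=12..13: none
Total reduced forms: 1 + 2 + 2 + 2 + 1 = 8
h = 8

8


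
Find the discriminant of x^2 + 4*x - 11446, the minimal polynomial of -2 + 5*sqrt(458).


The element -2 + 5*sqrt(458) has minimal polynomial:
x^2 + 4*x - 11446
Discriminant = (4)^2 - 4*(-11446)
= 16 + 45784
= 45800

45800


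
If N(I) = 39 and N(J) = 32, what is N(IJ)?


N(IJ) = N(I) * N(J)
= 39 * 32
= 1248

1248


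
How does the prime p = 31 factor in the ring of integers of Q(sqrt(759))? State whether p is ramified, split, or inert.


K = Q(sqrt(759)). Since d mod 4 = 3, disc(K) = 3036.
Check p | disc: 3036 mod 31 = 29.
p does not divide disc. Compute Legendre symbol (d/p):
15^((31-1)/2) mod 31 = -1
(d/p) = -1, so p is inert: (p) stays prime with e=1, f=2, g=1.
Therefore p is inert.

inert


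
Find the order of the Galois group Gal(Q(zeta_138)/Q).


|Gal(Q(zeta_138)/Q)| = phi(138)
= 44

44


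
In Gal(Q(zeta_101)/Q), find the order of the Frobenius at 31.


The Frobenius at p in Gal(Q(zeta_n)/Q) = (Z/nZ)* is the class of p, so its order is ord_101(31), the smallest k >= 1 with 31^k = 1 mod 101.
n = 101 = 101, phi(101) = 100; the order divides phi(n).
Divisors of 100: 1, 2, 4, 5, 10, 20, 25, 50, 100
Repeated squaring mod 101: 31^1 = 31, 31^2 = 52, 31^4 = 78, 31^8 = 24, 31^16 = 71, 31^32 = 92, 31^64 = 81
Test divisors in increasing order:
  k=1: 31^1 = 31 mod 101
  k=2: 31^2 = 52 mod 101
  k=4: 31^4 = 78 mod 101
  k=5: 31^5 = 78 * 31 = 95 mod 101
  k=10: 31^10 = 24 * 52 = 36 mod 101
  k=20: 31^20 = 71 * 78 = 84 mod 101
  k=25: 31^25 = 71 * 24 * 31 = 1 mod 101  <- first divisor giving 1
Order = 25

25


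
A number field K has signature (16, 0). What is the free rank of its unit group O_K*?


By Dirichlet's unit theorem:
rank = r1 + r2 - 1
= 16 + 0 - 1
= 15

15


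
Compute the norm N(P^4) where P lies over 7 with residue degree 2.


N(P^a) = p^(a*f)
= 7^(4*2)
= 7^8
= 5764801

5764801


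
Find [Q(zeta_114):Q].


The degree equals Euler's totient phi(114).
114 = 2 * 3 * 19
phi(114) = 36

36


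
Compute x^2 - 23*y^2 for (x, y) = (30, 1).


x^2 - d*y^2
= 30^2 - 23*1^2
= 900 - 23
= 877

877


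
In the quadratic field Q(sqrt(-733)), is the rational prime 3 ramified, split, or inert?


K = Q(sqrt(-733)). Since d mod 4 = 3, disc(K) = -2932.
Check p | disc: -2932 mod 3 = 2.
p does not divide disc. Compute Legendre symbol (d/p):
2^((3-1)/2) mod 3 = -1
(d/p) = -1, so p is inert: (p) stays prime with e=1, f=2, g=1.
Therefore p is inert.

inert


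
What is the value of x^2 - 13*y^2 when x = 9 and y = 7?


x^2 - d*y^2
= 9^2 - 13*7^2
= 81 - 637
= -556

-556


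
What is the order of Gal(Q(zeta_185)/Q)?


|Gal(Q(zeta_185)/Q)| = phi(185)
= 144

144


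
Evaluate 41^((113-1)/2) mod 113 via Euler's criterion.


p = 113 is prime and the exponent is (p-1)/2 = 56, so by Euler's criterion 41^56 = (41/113) = +1 or -1 mod 113.
Compute by square-and-multiply:
  56 = 32 + 16 + 8 (binary 111000)
  Repeated squaring mod 113: 41^1 = 41, 41^2 = 99, 41^4 = 83, 41^8 = 109, 41^16 = 16, 41^32 = 30
  41^56 = 41^32 * 41^16 * 41^8 = 30 * 16 * 109 mod 113
    30 * 16 = 480 = 28 mod 113
    28 * 109 = 3052 = 1 mod 113
  41^56 = 1 mod 113
Result 1: 41 is a quadratic residue mod 113.
41^56 mod 113 = 1

1


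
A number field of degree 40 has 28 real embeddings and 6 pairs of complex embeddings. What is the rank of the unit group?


By Dirichlet's unit theorem:
rank = r1 + r2 - 1
= 28 + 6 - 1
= 33

33


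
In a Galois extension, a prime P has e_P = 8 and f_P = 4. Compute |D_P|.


|D_P| = e * f
= 8 * 4
= 32

32


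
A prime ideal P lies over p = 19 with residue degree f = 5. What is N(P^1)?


N(P^a) = p^(a*f)
= 19^(1*5)
= 19^5
= 2476099

2476099


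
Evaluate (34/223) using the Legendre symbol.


p = 223 is prime, so compute (34/223) with the reciprocity algorithm (Jacobi-symbol steps: pull out 2s via (2/n), flip via reciprocity, reduce):
  pull out 2: (2/223) = +1  (since 223 mod 8 = 7)
  reciprocity: (17/223) -> +(223/17)
  reduce: (2/17)
  pull out 2: (2/17) = +1  (since 17 mod 8 = 1)
  (1/17) = 1
Product of signs = 1
(34/223) = 1

1


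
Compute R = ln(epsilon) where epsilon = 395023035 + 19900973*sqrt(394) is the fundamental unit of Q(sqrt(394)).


epsilon = 395023035 + 19900973*sqrt(394)
= 7.9005e+08
R = ln(7.9005e+08)
= 20.4876

20.4876


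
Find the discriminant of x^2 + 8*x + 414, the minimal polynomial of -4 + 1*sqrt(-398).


The element -4 + 1*sqrt(-398) has minimal polynomial:
x^2 + 8*x + 414
Discriminant = (8)^2 - 4*(414)
= 64 - 1656
= -1592

-1592


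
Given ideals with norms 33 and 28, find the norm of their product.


N(IJ) = N(I) * N(J)
= 33 * 28
= 924

924


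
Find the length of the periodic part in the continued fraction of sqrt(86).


Run the CF algorithm for sqrt(86).
a_0 = floor(sqrt(86)) = 9; set m_0=0, q_0=1.
Recurrence: m' = q*a - m,  q' = (d - m'^2)/q,  a' = floor((a_0 + m')/q').
  step 1: m=9, q=5, a=3
  step 2: m=6, q=10, a=1
  step 3: m=4, q=7, a=1
  step 4: m=3, q=11, a=1
  step 5: m=8, q=2, a=8
  step 6: m=8, q=11, a=1
  step 7: m=3, q=7, a=1
  step 8: m=4, q=10, a=1
  step 9: m=6, q=5, a=3
  step 10: m=9, q=1, a=18
a_10 = 2*a_0 = 18, so the period closes here.
sqrt(86) = [9; 3, 1, 1, 1, 8, 1, 1, 1, 3, 18]
Period length = 10

10


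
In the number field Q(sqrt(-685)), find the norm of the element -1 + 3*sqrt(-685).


N(a + b*sqrt(d)) = a^2 - d*b^2
= (-1)^2 - (-685)*(3)^2
= 1 + 6165
= 6166

6166


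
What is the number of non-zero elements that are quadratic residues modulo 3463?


For prime p, the number of non-zero quadratic residues is (p-1)/2.
= (3463-1)/2
= 1731

1731


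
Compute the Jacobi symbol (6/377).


Compute (6/377) via quadratic reciprocity:
  pull out 2: (2/377) = +1  (since 377 mod 8 = 1)
  reciprocity: (3/377) -> +(377/3)
  reduce: (2/3)
  pull out 2: (2/3) = -1  (since 3 mod 8 = 3)
  (1/3) = 1
Product of signs = -1

-1


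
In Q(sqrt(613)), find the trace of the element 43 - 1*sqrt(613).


Tr(a + b*sqrt(d)) = (a + b*sqrt(d)) + (a - b*sqrt(d)) = 2a
= 2 * (43)
= 86

86


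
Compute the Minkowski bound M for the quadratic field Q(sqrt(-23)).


d = -23, d mod 4 = 1, so disc(K) = d = -23; |disc(K)| = 23
Imaginary quadratic field, so n = 2, s = r2 = 1, r1 = 0
M = (n!/n^n) * (4/pi)^s * sqrt(|disc(K)|) = (2!/2^2) * (4/pi)^1 * sqrt(23)
= 0.5 * 1.273240 * 4.795832
= 3.0531

3.0531


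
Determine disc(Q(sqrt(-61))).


For K = Q(sqrt(d)) with d squarefree: disc(K) = d if d = 1 mod 4, and disc(K) = 4d if d = 2 or 3 mod 4.
Here d = -61, and d mod 4 = 3.
d = 3 mod 4, not 1 (O_K = Z[sqrt(d)]), so disc(K) = 4d = 4 * (-61) = -244

-244


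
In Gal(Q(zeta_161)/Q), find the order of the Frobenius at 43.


The Frobenius at p in Gal(Q(zeta_n)/Q) = (Z/nZ)* is the class of p, so its order is ord_161(43), the smallest k >= 1 with 43^k = 1 mod 161.
n = 161 = 7 * 23, phi(161) = 132; the order divides phi(n).
Divisors of 132: 1, 2, 3, 4, 6, 11, 12, 22, 33, 44, 66, 132
Repeated squaring mod 161: 43^1 = 43, 43^2 = 78, 43^4 = 127, 43^8 = 29, 43^16 = 36, 43^32 = 8, 43^64 = 64, 43^128 = 71
Test divisors in increasing order:
  k=1: 43^1 = 43 mod 161
  k=2: 43^2 = 78 mod 161
  k=3: 43^3 = 78 * 43 = 134 mod 161
  k=4: 43^4 = 127 mod 161
  k=6: 43^6 = 127 * 78 = 85 mod 161
  k=11: 43^11 = 29 * 78 * 43 = 22 mod 161
  k=12: 43^12 = 29 * 127 = 141 mod 161
  k=22: 43^22 = 36 * 127 * 78 = 1 mod 161  <- first divisor giving 1
Order = 22

22


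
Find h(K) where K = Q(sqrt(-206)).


K = Q(sqrt(-206)). d mod 4 = 2, so D = disc(K) = 4d = -824
h(K) equals the number of primitive reduced positive-definite forms (a, b, c) = a*x^2 + b*x*y + c*y^2 with b^2 - 4ac = D,
where reduced means |b| <= a <= c, with b >= 0 whenever |b| = a or a = c, and primitive means gcd(a, b, c) = 1.
Reduced forces 3a^2 <= |D| = 824, so 1 <= a <= 16; b must have the parity of D, and c = (b^2 - D)/(4a) must be an integer >= a.
Enumerate a = 1..16, b in [-a, a]:
  a=1: (1, 0, 206)  [1]
  a=2: (2, 0, 103)  [1]
  a=3: (3, -2, 69), (3, 2, 69)  [2]
  a=4: none
  a=5: (5, -4, 42), (5, 4, 42)  [2]
  a=6: (6, -4, 35), (6, 4, 35)  [2]
  a=7: (7, -4, 30), (7, 4, 30)  [2]
  a=8: none
  a=9: (9, -2, 23), (9, 2, 23)  [2]
  a=10: (10, -4, 21), (10, 4, 21)  [2]
  a=11: (11, -10, 21), (11, 10, 21)  [2]
  a=12..13: none
  a=14: (14, -4, 15), (14, 4, 15)  [2]
  a=15: (15, -14, 17), (15, 14, 17)  [2]
  a=16: none
Total reduced forms: 1 + 1 + 2 + 2 + 2 + 2 + 2 + 2 + 2 + 2 + 2 = 20
h = 20

20


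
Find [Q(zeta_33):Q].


The degree equals Euler's totient phi(33).
33 = 3 * 11
phi(33) = 20

20


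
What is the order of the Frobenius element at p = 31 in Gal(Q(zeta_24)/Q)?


The Frobenius at p in Gal(Q(zeta_n)/Q) = (Z/nZ)* is the class of p, so its order is ord_24(31), the smallest k >= 1 with 31^k = 1 mod 24.
n = 24 = 2^3 * 3, phi(24) = 8; the order divides phi(n).
Divisors of 8: 1, 2, 4, 8
Repeated squaring mod 24: 31^1 = 7, 31^2 = 1, 31^4 = 1, 31^8 = 1
Test divisors in increasing order:
  k=1: 31^1 = 7 mod 24
  k=2: 31^2 = 1 mod 24  <- first divisor giving 1
Order = 2

2


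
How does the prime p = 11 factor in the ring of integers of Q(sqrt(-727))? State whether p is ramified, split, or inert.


K = Q(sqrt(-727)). Since d mod 4 = 1, disc(K) = -727.
Check p | disc: -727 mod 11 = 10.
p does not divide disc. Compute Legendre symbol (d/p):
10^((11-1)/2) mod 11 = -1
(d/p) = -1, so p is inert: (p) stays prime with e=1, f=2, g=1.
Therefore p is inert.

inert


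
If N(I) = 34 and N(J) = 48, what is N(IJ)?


N(IJ) = N(I) * N(J)
= 34 * 48
= 1632

1632


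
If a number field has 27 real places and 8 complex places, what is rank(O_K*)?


By Dirichlet's unit theorem:
rank = r1 + r2 - 1
= 27 + 8 - 1
= 34

34
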